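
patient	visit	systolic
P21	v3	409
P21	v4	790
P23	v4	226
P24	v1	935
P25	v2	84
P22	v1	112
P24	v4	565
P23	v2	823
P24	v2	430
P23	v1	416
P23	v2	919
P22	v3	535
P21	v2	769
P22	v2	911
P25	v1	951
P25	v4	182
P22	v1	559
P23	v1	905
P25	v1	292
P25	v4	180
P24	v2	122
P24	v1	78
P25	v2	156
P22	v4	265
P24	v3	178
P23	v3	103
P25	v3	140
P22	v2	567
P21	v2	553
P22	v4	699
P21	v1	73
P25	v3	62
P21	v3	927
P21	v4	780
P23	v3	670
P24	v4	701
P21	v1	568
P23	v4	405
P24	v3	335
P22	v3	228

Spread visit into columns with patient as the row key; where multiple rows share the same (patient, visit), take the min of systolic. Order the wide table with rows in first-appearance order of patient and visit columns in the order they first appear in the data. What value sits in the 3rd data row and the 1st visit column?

With rows in first-appearance order of patient, row 3 is patient=P24. visit columns in first-appearance order: v3, v4, v1, v2; column 1 is v3.
Long rows with patient=P24, visit=v3: min(178, 335) = 178.

178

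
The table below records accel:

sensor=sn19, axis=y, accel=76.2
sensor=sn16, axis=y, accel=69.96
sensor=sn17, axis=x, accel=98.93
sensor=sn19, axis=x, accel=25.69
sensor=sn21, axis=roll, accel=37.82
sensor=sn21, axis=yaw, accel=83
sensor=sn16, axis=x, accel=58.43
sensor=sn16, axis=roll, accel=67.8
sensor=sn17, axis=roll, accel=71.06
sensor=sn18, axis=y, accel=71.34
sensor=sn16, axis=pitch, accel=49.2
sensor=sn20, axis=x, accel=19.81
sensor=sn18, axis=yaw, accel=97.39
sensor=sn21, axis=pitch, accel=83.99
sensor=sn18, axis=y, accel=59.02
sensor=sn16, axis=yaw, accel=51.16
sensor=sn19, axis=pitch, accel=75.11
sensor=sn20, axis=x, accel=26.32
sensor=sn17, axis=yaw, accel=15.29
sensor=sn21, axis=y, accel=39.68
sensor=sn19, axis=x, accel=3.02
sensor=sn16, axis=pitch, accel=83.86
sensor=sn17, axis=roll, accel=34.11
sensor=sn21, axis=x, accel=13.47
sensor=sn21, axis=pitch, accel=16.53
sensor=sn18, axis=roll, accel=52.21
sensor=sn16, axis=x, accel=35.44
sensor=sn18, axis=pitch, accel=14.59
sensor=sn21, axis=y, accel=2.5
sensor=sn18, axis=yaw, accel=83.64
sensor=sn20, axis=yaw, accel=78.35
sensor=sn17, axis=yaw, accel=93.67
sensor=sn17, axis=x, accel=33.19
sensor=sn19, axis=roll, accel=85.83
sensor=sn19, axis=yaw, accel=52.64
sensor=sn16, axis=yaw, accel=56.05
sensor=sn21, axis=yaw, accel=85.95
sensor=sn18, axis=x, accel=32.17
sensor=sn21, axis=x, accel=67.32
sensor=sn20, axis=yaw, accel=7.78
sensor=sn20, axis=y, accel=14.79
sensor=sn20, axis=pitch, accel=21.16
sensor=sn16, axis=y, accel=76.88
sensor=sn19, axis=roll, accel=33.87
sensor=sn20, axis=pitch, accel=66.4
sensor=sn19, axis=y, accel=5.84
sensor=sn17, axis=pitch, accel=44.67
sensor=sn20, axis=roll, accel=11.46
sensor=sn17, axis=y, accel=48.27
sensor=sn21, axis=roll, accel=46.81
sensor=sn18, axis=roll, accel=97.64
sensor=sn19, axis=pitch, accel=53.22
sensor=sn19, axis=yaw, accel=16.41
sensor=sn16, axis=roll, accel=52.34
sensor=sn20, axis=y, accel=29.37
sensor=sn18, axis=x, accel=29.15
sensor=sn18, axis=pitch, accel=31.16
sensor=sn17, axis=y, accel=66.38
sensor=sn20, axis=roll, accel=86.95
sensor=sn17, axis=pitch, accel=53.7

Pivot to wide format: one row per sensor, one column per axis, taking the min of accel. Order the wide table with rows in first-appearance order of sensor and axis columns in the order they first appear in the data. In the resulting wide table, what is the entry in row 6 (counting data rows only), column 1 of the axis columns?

14.79

With rows in first-appearance order of sensor, row 6 is sensor=sn20. axis columns in first-appearance order: y, x, roll, yaw, pitch; column 1 is y.
Long rows with sensor=sn20, axis=y: min(14.79, 29.37) = 14.79.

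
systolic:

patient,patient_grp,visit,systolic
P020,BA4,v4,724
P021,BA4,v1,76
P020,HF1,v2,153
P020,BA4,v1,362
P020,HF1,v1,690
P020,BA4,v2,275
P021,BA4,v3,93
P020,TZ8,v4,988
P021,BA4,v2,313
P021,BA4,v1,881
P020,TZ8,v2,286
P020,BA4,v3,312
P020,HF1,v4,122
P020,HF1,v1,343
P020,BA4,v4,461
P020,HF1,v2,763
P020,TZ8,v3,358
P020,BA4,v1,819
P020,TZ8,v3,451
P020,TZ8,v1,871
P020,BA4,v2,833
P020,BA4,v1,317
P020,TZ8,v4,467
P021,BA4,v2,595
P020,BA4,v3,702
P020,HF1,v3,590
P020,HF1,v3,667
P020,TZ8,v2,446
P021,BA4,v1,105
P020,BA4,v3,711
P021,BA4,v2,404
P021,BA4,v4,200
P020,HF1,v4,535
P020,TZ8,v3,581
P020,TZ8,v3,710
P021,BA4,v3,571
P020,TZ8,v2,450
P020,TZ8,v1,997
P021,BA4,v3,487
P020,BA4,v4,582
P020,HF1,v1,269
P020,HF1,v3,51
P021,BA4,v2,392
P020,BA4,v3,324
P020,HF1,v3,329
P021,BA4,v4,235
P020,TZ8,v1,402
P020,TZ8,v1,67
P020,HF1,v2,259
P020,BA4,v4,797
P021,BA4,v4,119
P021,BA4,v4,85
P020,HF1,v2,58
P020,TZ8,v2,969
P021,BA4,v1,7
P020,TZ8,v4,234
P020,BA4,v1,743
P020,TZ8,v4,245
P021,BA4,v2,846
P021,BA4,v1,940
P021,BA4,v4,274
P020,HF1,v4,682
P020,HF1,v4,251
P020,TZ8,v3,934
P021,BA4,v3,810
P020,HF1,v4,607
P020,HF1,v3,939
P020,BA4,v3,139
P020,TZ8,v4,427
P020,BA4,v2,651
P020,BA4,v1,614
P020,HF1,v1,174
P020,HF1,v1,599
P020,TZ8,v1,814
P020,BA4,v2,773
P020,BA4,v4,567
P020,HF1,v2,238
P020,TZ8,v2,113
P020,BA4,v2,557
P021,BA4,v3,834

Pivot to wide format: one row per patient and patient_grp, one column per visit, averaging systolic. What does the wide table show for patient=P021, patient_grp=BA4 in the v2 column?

510

Rows with patient=P021, patient_grp=BA4 and visit=v2: systolic values are 313, 595, 404, 392, 846.
(313 + 595 + 404 + 392 + 846) / 5 = 510.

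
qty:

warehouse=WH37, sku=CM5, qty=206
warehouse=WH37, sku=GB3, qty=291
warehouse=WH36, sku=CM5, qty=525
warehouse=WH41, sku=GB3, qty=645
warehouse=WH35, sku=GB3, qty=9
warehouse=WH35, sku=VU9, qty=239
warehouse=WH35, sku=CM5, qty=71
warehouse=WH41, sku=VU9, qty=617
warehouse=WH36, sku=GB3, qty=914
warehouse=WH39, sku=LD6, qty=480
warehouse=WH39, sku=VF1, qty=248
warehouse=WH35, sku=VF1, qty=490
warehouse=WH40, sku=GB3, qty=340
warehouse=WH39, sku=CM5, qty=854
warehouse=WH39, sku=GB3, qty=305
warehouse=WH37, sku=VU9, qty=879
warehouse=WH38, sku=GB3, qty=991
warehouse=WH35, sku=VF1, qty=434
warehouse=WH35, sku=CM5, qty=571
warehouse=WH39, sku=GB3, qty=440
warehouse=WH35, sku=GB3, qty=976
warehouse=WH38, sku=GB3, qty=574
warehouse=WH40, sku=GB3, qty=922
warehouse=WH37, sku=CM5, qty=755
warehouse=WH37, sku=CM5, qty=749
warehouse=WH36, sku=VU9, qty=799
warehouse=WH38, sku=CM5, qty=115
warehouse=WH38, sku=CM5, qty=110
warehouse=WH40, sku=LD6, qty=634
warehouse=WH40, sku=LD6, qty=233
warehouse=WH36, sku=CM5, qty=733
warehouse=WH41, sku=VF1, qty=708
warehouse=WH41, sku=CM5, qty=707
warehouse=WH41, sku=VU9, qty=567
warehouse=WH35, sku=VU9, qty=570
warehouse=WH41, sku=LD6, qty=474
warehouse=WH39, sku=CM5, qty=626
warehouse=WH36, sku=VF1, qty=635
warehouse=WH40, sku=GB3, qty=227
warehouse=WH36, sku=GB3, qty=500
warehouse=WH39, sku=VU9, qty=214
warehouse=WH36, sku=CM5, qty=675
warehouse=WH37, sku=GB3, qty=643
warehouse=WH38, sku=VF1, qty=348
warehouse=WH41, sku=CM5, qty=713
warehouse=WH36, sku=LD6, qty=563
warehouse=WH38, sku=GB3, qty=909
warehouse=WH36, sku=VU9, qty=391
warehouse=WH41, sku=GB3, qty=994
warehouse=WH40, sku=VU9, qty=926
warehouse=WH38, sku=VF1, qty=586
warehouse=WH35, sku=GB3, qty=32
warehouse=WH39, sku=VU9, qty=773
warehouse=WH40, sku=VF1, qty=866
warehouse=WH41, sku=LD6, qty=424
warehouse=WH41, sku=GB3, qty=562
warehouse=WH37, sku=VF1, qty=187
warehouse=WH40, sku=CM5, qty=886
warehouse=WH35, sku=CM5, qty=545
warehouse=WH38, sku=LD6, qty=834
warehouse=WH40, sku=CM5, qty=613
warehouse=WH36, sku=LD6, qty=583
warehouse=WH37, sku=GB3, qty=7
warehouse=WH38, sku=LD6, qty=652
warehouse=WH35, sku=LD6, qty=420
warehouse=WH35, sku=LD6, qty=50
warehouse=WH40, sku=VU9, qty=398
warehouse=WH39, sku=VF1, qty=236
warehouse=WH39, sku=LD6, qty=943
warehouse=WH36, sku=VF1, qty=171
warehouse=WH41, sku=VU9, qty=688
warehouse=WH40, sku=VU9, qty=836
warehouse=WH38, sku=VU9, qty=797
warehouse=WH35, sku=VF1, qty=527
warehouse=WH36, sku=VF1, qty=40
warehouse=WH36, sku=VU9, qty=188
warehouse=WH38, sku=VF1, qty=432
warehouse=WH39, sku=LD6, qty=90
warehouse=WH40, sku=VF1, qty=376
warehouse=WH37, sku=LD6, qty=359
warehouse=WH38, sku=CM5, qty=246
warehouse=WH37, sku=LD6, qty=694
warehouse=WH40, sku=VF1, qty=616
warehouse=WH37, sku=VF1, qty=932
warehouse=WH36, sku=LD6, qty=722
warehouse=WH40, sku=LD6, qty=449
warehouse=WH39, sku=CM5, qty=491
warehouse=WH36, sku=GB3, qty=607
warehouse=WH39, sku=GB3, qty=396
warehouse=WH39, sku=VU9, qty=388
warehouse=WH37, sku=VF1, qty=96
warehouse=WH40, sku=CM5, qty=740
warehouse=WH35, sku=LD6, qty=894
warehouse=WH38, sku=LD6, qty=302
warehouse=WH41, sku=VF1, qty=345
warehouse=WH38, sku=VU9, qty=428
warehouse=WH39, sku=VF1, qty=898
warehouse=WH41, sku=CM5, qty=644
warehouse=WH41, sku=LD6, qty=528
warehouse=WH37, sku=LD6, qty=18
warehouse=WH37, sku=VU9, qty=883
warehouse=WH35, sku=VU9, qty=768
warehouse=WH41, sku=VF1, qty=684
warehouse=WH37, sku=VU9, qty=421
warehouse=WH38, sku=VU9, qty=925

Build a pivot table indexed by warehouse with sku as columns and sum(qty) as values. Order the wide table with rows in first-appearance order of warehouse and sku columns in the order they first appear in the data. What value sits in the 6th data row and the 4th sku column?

With rows in first-appearance order of warehouse, row 6 is warehouse=WH40. sku columns in first-appearance order: CM5, GB3, VU9, LD6, VF1; column 4 is LD6.
Long rows with warehouse=WH40, sku=LD6: 634 + 233 + 449 = 1316.

1316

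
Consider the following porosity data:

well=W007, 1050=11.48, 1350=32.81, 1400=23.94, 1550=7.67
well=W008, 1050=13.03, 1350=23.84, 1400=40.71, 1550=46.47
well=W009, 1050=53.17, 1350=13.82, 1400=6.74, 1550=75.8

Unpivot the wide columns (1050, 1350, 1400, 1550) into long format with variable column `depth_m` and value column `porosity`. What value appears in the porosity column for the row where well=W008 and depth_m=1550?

Unpivoting turns each (well, wide-column) pair into one long row.
The wide cell at row W008, column 1550 holds 46.47, so the long row (W008, 1550) has porosity=46.47.

46.47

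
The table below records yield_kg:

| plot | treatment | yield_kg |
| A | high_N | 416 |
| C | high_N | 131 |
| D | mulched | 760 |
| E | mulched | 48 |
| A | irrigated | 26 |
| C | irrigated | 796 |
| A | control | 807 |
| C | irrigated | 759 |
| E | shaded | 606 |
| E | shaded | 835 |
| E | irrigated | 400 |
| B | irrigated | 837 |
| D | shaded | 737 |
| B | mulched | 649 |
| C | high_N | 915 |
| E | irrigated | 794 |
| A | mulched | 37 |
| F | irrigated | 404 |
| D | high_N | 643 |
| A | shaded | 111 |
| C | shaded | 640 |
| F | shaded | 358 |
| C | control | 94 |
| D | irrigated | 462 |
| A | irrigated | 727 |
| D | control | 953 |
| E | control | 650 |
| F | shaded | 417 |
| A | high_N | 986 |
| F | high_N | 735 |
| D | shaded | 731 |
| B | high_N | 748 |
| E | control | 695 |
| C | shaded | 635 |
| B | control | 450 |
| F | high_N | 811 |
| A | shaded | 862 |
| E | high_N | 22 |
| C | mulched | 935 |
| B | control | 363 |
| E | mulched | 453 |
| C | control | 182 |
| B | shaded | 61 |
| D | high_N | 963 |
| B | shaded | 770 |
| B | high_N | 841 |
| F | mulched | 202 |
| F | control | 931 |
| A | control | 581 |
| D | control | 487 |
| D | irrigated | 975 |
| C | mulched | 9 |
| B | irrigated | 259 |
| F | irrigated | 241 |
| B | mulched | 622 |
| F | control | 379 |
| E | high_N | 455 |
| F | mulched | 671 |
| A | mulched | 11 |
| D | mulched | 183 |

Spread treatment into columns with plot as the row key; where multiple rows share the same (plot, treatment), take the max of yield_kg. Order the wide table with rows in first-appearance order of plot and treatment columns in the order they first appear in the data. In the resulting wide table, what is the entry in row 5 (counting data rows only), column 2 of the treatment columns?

With rows in first-appearance order of plot, row 5 is plot=B. treatment columns in first-appearance order: high_N, mulched, irrigated, control, shaded; column 2 is mulched.
Long rows with plot=B, treatment=mulched: max(649, 622) = 649.

649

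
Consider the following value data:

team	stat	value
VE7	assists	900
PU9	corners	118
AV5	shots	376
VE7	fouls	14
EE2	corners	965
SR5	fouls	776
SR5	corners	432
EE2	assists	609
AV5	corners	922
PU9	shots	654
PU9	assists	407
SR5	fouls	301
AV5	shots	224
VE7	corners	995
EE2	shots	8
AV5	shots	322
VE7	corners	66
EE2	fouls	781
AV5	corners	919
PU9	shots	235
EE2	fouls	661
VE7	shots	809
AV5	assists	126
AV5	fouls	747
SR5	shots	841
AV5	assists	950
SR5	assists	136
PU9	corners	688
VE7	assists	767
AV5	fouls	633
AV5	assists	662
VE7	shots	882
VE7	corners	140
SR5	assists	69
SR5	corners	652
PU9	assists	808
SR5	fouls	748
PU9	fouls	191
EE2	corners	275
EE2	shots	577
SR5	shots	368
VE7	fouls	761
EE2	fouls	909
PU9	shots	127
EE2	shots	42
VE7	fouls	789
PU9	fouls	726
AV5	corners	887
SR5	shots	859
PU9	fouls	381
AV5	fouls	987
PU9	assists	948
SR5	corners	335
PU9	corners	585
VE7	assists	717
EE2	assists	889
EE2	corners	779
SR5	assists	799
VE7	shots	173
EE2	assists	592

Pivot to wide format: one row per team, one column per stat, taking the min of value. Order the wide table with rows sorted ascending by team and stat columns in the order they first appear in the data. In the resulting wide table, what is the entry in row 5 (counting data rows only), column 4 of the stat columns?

With rows sorted ascending by team, row 5 is team=VE7. stat columns in first-appearance order: assists, corners, shots, fouls; column 4 is fouls.
Long rows with team=VE7, stat=fouls: min(14, 761, 789) = 14.

14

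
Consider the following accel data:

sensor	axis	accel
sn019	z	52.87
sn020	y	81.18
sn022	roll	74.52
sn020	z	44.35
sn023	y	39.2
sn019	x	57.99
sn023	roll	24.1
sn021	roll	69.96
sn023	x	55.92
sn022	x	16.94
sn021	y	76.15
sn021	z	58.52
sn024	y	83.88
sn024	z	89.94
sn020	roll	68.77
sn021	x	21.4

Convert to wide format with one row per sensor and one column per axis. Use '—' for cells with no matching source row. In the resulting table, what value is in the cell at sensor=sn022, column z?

—

No long-format row has sensor=sn022 and axis=z, so the cell is —.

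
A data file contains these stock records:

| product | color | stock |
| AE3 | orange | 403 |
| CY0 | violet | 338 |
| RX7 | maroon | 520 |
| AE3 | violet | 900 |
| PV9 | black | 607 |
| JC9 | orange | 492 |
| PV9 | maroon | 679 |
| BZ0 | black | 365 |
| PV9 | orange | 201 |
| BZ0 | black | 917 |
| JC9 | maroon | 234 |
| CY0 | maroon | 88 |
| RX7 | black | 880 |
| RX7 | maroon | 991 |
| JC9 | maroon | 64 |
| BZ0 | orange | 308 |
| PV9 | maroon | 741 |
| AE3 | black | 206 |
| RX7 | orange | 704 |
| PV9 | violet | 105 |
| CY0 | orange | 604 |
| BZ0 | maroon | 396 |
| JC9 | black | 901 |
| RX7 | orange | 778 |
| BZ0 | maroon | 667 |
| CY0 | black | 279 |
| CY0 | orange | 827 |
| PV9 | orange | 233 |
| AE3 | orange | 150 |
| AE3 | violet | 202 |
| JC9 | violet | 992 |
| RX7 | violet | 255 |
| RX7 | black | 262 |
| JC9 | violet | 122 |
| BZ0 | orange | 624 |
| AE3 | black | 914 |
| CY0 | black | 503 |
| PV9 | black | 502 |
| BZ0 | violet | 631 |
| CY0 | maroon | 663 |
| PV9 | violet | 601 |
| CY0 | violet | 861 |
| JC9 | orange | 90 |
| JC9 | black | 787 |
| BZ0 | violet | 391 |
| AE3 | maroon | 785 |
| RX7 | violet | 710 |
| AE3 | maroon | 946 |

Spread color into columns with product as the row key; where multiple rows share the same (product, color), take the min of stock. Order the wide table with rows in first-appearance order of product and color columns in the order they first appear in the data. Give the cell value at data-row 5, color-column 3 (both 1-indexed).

With rows in first-appearance order of product, row 5 is product=JC9. color columns in first-appearance order: orange, violet, maroon, black; column 3 is maroon.
Long rows with product=JC9, color=maroon: min(234, 64) = 64.

64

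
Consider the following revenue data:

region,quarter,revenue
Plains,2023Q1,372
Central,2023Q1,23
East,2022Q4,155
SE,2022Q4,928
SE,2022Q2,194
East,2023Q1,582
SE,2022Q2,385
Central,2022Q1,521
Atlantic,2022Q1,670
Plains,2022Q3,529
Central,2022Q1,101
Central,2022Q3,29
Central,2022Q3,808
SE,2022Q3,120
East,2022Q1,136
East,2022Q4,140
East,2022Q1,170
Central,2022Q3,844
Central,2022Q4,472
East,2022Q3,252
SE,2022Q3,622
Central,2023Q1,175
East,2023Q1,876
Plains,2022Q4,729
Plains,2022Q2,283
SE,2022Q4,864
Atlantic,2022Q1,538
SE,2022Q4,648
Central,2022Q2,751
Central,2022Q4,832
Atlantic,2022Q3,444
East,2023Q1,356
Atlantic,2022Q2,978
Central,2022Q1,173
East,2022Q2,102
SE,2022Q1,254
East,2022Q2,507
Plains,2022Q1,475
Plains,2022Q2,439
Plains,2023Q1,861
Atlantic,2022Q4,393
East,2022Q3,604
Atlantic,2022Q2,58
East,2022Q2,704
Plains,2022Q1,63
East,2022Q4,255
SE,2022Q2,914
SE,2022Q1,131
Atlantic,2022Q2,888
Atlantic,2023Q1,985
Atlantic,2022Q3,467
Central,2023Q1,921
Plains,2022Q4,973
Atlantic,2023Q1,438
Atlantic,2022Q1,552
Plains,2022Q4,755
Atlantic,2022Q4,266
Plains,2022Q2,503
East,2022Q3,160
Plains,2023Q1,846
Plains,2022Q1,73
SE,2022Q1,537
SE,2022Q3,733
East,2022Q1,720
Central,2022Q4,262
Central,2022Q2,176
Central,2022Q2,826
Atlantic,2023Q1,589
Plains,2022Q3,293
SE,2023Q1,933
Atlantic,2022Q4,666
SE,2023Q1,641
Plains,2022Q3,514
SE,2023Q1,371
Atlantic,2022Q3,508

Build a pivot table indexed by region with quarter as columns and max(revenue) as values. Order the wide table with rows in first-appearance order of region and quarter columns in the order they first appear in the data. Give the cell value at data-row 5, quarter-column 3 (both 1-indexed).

978

With rows in first-appearance order of region, row 5 is region=Atlantic. quarter columns in first-appearance order: 2023Q1, 2022Q4, 2022Q2, 2022Q1, 2022Q3; column 3 is 2022Q2.
Long rows with region=Atlantic, quarter=2022Q2: max(978, 58, 888) = 978.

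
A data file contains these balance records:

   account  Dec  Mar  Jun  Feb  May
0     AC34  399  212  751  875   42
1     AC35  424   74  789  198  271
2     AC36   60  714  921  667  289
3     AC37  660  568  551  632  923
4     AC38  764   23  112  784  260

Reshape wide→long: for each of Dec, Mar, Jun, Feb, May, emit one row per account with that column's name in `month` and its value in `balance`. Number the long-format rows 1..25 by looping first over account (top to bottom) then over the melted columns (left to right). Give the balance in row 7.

25 rows total (5 × 5). Row 7: index ⌊(7-1)/5⌋ = 1 into account → AC35; (7-1) mod 5 = 1 into the melted columns → Mar.
So row 7 is (AC35, Mar, 74); balance = 74.

74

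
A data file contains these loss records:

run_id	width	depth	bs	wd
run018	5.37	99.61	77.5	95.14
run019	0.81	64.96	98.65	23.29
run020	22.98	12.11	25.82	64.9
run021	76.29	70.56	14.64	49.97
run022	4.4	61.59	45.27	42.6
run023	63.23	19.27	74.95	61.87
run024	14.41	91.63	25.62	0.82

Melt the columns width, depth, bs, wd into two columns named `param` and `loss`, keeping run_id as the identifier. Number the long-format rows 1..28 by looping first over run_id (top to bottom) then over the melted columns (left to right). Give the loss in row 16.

49.97

28 rows total (7 × 4). Row 16: index ⌊(16-1)/4⌋ = 3 into run_id → run021; (16-1) mod 4 = 3 into the melted columns → wd.
So row 16 is (run021, wd, 49.97); loss = 49.97.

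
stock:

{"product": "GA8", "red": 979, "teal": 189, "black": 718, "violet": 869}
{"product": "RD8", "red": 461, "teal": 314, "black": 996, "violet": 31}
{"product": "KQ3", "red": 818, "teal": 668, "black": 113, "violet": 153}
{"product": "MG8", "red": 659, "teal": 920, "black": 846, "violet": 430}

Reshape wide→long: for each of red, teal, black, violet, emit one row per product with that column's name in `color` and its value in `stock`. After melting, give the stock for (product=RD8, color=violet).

31

Unpivoting turns each (product, wide-column) pair into one long row.
The wide cell at row RD8, column violet holds 31, so the long row (RD8, violet) has stock=31.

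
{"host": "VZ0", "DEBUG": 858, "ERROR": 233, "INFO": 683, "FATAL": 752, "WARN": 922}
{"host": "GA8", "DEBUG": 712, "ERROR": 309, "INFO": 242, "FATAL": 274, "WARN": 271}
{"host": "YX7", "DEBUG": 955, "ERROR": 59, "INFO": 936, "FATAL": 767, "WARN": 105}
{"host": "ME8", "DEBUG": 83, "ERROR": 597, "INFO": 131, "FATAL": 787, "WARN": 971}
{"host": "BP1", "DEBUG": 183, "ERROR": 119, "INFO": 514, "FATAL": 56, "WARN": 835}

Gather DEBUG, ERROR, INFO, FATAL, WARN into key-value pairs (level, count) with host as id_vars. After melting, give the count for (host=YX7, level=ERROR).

59

Unpivoting turns each (host, wide-column) pair into one long row.
The wide cell at row YX7, column ERROR holds 59, so the long row (YX7, ERROR) has count=59.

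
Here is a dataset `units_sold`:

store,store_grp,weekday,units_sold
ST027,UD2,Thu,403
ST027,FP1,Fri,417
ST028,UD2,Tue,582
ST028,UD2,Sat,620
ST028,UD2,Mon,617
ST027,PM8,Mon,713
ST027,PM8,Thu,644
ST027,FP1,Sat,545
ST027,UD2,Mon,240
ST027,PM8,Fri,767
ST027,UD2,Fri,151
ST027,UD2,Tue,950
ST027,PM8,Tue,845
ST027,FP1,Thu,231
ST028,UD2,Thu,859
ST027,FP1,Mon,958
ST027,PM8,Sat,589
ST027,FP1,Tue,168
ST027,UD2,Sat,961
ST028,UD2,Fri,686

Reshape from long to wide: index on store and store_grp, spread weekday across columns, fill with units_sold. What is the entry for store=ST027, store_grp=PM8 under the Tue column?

Wide layout: rows indexed by store and store_grp, columns are the 5 distinct weekday values (Thu, Fri, Tue, Sat, Mon).
Cell (store=ST027, store_grp=PM8, weekday=Tue) draws from the long row where store=ST027, store_grp=PM8 and weekday=Tue, which has units_sold=845.

845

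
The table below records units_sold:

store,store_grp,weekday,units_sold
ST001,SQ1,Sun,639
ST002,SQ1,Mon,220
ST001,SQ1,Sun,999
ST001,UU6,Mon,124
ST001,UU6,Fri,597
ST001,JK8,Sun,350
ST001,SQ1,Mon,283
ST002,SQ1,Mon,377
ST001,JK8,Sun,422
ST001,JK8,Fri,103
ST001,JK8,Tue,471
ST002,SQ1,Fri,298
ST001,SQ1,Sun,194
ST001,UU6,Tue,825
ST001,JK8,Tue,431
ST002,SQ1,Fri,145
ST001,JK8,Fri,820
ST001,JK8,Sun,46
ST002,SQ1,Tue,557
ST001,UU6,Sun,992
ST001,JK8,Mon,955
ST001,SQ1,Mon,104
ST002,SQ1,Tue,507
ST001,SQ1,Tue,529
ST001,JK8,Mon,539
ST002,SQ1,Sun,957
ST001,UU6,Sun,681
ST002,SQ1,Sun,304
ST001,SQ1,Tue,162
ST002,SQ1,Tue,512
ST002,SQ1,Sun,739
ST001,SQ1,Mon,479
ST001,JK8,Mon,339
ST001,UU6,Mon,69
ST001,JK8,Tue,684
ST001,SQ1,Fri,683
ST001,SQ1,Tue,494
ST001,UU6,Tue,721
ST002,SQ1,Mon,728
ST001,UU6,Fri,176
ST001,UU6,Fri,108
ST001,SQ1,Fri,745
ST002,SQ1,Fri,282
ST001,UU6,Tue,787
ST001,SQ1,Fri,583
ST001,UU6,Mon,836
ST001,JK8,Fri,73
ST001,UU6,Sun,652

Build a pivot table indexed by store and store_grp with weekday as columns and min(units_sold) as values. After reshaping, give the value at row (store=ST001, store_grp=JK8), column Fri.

Rows with store=ST001, store_grp=JK8 and weekday=Fri: units_sold values are 103, 820, 73.
min(103, 820, 73) = 73.

73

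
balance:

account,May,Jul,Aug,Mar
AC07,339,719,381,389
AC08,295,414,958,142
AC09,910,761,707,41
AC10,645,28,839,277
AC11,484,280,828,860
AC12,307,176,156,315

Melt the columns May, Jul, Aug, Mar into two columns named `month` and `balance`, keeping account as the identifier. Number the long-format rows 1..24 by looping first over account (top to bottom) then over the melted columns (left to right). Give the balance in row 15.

24 rows total (6 × 4). Row 15: index ⌊(15-1)/4⌋ = 3 into account → AC10; (15-1) mod 4 = 2 into the melted columns → Aug.
So row 15 is (AC10, Aug, 839); balance = 839.

839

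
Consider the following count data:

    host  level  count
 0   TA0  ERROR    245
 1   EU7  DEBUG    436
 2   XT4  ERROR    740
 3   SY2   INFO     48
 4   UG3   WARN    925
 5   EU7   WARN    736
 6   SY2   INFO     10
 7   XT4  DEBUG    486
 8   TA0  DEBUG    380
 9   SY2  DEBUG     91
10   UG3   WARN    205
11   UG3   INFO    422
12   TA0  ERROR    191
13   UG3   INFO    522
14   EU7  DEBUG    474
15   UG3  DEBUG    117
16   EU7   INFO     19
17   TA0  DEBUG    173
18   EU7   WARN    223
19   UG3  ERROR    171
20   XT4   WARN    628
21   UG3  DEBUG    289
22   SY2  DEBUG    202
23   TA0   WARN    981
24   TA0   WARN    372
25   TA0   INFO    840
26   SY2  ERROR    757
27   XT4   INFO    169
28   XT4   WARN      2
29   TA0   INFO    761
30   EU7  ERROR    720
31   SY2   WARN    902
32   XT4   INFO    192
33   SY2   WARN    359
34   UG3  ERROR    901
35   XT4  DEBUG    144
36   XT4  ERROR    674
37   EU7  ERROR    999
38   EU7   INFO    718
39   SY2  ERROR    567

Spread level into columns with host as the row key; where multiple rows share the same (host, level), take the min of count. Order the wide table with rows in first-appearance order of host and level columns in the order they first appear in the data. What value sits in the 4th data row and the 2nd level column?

91

With rows in first-appearance order of host, row 4 is host=SY2. level columns in first-appearance order: ERROR, DEBUG, INFO, WARN; column 2 is DEBUG.
Long rows with host=SY2, level=DEBUG: min(91, 202) = 91.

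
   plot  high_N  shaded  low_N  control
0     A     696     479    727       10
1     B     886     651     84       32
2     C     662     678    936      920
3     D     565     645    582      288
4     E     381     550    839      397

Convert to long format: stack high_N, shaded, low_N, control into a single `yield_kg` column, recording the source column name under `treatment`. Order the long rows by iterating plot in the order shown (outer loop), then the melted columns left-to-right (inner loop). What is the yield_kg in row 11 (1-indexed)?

936

20 rows total (5 × 4). Row 11: index ⌊(11-1)/4⌋ = 2 into plot → C; (11-1) mod 4 = 2 into the melted columns → low_N.
So row 11 is (C, low_N, 936); yield_kg = 936.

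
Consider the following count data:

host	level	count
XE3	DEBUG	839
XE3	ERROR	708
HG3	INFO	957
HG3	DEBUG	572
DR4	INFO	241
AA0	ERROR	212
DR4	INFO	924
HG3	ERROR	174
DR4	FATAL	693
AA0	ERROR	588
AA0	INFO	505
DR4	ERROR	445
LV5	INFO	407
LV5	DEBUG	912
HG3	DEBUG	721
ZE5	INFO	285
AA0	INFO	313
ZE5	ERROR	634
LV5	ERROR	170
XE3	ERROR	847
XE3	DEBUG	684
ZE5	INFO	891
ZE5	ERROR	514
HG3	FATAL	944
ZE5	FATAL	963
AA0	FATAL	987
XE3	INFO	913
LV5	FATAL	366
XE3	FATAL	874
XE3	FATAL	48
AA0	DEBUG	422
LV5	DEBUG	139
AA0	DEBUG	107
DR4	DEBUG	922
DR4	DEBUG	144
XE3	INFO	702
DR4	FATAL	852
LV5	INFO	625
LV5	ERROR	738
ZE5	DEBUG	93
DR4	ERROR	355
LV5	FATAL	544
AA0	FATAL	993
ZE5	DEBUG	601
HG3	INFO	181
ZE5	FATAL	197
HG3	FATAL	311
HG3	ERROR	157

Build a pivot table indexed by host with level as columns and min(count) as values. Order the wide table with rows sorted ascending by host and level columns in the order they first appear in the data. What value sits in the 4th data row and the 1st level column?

139

With rows sorted ascending by host, row 4 is host=LV5. level columns in first-appearance order: DEBUG, ERROR, INFO, FATAL; column 1 is DEBUG.
Long rows with host=LV5, level=DEBUG: min(912, 139) = 139.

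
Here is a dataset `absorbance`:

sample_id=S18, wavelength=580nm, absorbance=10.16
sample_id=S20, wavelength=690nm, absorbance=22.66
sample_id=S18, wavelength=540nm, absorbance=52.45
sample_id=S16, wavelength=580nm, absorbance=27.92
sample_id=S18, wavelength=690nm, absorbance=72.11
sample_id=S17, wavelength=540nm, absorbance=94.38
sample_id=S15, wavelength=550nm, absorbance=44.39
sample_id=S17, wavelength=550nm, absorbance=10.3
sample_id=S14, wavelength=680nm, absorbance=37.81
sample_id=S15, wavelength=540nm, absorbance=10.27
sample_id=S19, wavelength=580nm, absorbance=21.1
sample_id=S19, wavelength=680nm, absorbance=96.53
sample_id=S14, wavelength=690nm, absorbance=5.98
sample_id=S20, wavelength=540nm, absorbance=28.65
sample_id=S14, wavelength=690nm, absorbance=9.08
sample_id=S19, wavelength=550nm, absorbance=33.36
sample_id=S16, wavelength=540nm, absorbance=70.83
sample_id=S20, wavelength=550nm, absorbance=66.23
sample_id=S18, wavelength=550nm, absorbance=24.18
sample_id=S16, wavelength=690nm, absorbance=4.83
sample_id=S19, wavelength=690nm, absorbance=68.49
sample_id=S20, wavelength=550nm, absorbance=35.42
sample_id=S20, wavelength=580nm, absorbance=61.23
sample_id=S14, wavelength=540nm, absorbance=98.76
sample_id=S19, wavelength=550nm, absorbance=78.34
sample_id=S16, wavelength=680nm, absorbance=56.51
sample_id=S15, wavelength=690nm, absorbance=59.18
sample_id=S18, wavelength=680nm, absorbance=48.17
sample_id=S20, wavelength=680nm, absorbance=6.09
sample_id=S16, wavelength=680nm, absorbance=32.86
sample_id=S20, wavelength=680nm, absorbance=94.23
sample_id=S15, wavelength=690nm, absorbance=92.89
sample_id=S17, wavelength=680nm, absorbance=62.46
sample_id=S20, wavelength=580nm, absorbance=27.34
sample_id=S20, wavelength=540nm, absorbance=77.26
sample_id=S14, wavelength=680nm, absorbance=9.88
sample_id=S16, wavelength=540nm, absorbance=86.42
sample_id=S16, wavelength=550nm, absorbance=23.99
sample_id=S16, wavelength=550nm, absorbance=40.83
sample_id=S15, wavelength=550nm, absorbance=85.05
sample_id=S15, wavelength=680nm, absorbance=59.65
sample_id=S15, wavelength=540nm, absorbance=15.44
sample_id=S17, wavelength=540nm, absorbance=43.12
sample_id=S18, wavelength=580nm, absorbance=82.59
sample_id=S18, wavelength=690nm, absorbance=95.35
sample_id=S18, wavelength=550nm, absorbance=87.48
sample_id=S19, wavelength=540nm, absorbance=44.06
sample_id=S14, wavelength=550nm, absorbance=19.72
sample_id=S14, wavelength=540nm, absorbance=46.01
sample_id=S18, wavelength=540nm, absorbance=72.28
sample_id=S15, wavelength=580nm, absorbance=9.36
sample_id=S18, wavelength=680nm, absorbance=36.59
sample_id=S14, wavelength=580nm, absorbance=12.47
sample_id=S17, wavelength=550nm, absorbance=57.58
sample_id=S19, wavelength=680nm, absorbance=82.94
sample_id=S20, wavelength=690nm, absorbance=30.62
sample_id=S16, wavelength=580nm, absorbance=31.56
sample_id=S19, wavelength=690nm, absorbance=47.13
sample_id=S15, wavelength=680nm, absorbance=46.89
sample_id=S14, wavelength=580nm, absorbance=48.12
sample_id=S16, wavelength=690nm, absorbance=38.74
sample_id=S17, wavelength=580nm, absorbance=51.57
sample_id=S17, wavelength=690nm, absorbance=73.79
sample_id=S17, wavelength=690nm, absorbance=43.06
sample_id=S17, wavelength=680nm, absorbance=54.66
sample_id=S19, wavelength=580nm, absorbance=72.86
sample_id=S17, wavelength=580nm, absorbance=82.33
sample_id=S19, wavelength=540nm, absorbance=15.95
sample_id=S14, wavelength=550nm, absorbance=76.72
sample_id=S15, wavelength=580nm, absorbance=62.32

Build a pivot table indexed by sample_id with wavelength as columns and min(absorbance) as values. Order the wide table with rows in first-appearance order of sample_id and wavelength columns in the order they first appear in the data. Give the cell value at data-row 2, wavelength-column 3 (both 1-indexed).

With rows in first-appearance order of sample_id, row 2 is sample_id=S20. wavelength columns in first-appearance order: 580nm, 690nm, 540nm, 550nm, 680nm; column 3 is 540nm.
Long rows with sample_id=S20, wavelength=540nm: min(28.65, 77.26) = 28.65.

28.65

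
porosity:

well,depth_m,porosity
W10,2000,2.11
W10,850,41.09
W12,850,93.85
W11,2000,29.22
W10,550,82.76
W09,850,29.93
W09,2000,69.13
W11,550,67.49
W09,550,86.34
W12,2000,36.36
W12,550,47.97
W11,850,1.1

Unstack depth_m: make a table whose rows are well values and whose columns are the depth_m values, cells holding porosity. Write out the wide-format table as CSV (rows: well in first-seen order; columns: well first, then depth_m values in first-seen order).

well,2000,850,550
W10,2.11,41.09,82.76
W12,36.36,93.85,47.97
W11,29.22,1.1,67.49
W09,69.13,29.93,86.34

Columns: well plus the 3 distinct depth_m values (2000, 850, 550).
For example, row W10 column 2000 takes porosity=2.11 from the long row (W10, 2000).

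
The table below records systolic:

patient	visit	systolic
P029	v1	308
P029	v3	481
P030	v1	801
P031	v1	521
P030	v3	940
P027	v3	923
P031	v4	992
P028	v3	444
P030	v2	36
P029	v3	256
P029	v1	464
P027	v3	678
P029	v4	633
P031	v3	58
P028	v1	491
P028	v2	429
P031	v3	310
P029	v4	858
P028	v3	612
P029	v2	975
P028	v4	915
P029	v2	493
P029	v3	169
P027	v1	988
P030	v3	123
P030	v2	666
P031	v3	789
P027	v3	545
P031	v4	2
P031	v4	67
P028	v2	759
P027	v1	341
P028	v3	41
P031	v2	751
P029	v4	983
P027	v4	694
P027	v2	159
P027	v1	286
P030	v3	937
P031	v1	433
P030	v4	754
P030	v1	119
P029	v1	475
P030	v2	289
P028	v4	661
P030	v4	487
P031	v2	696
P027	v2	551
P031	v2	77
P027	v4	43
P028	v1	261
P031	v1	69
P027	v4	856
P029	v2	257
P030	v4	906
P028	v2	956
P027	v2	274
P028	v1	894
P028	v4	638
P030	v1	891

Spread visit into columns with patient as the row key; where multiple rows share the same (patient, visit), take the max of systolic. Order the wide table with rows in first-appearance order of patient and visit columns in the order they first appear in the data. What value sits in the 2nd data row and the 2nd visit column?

With rows in first-appearance order of patient, row 2 is patient=P030. visit columns in first-appearance order: v1, v3, v4, v2; column 2 is v3.
Long rows with patient=P030, visit=v3: max(940, 123, 937) = 940.

940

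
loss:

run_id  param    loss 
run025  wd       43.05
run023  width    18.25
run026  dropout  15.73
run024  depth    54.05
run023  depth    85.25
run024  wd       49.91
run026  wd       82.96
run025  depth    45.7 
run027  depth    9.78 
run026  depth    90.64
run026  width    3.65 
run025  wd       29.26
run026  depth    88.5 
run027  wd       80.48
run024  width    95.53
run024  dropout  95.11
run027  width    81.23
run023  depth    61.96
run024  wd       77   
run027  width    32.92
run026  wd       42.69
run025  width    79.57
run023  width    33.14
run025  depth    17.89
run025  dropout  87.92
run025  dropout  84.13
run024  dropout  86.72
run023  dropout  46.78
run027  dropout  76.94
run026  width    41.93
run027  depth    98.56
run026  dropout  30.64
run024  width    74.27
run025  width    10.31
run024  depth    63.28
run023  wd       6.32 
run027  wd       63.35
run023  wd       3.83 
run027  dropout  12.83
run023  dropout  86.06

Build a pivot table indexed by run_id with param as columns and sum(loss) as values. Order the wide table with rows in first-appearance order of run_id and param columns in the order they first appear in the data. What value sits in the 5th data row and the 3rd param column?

89.77

With rows in first-appearance order of run_id, row 5 is run_id=run027. param columns in first-appearance order: wd, width, dropout, depth; column 3 is dropout.
Long rows with run_id=run027, param=dropout: 76.94 + 12.83 = 89.77.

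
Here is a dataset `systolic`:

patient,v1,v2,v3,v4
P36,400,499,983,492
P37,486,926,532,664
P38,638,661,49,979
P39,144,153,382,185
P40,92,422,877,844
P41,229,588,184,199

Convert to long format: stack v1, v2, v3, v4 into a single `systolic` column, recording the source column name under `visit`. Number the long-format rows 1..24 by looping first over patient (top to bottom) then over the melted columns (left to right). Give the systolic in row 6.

24 rows total (6 × 4). Row 6: index ⌊(6-1)/4⌋ = 1 into patient → P37; (6-1) mod 4 = 1 into the melted columns → v2.
So row 6 is (P37, v2, 926); systolic = 926.

926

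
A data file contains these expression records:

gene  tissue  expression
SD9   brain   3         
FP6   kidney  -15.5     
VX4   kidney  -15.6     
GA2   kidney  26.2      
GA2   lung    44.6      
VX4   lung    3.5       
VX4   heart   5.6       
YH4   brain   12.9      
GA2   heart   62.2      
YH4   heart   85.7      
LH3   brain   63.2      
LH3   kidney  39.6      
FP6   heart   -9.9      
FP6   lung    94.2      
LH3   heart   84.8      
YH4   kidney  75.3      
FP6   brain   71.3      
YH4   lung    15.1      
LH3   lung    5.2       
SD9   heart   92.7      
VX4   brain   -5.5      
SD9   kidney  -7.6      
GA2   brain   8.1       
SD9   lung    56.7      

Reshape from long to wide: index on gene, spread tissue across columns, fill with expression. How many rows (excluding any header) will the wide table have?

6

6 distinct gene values → 6 rows.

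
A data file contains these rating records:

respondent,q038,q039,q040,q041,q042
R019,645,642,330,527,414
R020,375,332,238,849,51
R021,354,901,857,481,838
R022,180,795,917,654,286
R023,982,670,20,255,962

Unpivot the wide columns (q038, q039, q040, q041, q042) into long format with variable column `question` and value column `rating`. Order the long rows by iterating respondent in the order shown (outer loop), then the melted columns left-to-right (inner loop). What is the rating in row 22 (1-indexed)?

670

25 rows total (5 × 5). Row 22: index ⌊(22-1)/5⌋ = 4 into respondent → R023; (22-1) mod 5 = 1 into the melted columns → q039.
So row 22 is (R023, q039, 670); rating = 670.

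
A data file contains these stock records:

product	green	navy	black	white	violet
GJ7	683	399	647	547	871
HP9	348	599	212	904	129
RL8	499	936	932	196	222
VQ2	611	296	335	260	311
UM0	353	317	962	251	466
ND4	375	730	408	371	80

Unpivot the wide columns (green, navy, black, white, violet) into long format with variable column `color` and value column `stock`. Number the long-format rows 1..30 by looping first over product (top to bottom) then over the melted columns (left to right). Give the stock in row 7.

30 rows total (6 × 5). Row 7: index ⌊(7-1)/5⌋ = 1 into product → HP9; (7-1) mod 5 = 1 into the melted columns → navy.
So row 7 is (HP9, navy, 599); stock = 599.

599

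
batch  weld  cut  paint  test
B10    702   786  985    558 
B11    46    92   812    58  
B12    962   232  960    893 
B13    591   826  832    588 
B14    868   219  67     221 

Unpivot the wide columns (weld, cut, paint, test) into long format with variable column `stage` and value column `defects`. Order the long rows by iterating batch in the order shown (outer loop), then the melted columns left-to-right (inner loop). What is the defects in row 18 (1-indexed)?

219

20 rows total (5 × 4). Row 18: index ⌊(18-1)/4⌋ = 4 into batch → B14; (18-1) mod 4 = 1 into the melted columns → cut.
So row 18 is (B14, cut, 219); defects = 219.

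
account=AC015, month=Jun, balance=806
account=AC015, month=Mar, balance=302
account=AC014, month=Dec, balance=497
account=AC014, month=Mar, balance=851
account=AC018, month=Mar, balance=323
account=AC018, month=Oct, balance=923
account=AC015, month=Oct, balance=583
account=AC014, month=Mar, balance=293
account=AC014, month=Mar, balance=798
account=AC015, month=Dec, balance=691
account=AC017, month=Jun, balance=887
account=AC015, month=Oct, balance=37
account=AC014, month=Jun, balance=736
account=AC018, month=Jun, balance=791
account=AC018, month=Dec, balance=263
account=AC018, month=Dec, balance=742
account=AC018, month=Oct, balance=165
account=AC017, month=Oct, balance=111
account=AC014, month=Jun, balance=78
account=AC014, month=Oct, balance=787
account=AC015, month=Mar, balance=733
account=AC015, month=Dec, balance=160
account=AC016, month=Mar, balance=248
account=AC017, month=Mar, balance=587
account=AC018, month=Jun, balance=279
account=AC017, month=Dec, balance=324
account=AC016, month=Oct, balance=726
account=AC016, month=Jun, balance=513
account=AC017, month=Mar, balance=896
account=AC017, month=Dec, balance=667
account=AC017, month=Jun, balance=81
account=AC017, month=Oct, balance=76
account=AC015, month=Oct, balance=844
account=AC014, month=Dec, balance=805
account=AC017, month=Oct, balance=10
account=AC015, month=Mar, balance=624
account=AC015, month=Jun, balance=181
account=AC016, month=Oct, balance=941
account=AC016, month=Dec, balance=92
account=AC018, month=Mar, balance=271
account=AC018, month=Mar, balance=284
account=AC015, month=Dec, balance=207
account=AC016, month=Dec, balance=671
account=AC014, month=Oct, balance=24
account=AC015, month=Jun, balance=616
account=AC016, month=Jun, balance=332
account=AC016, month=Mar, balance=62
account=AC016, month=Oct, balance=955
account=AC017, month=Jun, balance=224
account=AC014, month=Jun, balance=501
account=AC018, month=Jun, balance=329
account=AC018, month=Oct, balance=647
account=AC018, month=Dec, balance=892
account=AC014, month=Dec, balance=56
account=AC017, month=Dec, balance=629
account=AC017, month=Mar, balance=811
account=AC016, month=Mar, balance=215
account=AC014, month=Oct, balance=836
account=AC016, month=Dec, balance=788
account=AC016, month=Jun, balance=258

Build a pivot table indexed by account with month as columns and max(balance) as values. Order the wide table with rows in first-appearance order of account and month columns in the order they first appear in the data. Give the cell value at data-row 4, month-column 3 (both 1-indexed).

With rows in first-appearance order of account, row 4 is account=AC017. month columns in first-appearance order: Jun, Mar, Dec, Oct; column 3 is Dec.
Long rows with account=AC017, month=Dec: max(324, 667, 629) = 667.

667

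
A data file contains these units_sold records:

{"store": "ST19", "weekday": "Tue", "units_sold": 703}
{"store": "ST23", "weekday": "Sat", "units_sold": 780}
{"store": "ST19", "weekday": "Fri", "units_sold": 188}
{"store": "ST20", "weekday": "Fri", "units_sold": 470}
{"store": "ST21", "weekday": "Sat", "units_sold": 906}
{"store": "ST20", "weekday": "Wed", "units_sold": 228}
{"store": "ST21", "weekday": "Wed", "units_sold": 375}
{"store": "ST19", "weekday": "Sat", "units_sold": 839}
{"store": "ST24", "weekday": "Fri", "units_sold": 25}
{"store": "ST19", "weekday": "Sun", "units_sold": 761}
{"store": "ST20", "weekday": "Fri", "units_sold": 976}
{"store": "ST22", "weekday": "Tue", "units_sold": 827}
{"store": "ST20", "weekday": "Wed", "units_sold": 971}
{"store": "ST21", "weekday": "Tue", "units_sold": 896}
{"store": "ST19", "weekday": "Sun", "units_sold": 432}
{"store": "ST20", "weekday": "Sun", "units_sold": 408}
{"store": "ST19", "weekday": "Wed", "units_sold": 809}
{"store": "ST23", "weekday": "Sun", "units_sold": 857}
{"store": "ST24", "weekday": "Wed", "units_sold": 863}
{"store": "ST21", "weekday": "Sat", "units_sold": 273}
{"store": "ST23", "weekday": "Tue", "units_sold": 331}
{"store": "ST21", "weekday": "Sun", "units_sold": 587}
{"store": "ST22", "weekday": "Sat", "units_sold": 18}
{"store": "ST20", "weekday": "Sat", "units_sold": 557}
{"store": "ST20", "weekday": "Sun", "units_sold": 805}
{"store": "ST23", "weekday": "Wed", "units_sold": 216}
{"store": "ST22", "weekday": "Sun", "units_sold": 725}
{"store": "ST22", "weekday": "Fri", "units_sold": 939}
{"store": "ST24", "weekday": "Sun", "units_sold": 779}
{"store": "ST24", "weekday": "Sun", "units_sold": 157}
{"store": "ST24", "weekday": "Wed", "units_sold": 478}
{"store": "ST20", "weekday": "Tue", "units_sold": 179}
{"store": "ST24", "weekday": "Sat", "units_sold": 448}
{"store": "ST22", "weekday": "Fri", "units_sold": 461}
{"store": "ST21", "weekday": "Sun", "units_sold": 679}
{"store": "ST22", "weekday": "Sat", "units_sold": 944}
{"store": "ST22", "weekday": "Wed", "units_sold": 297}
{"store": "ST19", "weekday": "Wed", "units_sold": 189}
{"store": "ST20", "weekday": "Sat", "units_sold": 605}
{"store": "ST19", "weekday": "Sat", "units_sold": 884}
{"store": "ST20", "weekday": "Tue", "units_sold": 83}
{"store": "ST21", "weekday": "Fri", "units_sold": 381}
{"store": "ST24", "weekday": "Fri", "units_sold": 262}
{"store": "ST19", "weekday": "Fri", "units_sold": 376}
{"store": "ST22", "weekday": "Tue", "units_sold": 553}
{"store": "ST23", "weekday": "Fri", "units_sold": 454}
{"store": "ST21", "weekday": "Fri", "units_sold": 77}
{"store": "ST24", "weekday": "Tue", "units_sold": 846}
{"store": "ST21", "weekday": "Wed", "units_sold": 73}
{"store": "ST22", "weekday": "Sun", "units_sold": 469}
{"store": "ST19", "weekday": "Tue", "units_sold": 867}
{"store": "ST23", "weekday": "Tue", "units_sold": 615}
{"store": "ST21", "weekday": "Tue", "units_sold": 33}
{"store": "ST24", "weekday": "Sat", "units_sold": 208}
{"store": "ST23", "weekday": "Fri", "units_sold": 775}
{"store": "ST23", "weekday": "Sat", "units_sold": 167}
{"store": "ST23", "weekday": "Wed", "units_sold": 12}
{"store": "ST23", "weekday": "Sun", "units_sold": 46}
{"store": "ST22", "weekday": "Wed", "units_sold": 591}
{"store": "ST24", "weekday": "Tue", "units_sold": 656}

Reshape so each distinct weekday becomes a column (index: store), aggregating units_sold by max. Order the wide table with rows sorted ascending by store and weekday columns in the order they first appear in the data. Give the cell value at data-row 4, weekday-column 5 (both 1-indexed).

725

With rows sorted ascending by store, row 4 is store=ST22. weekday columns in first-appearance order: Tue, Sat, Fri, Wed, Sun; column 5 is Sun.
Long rows with store=ST22, weekday=Sun: max(725, 469) = 725.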